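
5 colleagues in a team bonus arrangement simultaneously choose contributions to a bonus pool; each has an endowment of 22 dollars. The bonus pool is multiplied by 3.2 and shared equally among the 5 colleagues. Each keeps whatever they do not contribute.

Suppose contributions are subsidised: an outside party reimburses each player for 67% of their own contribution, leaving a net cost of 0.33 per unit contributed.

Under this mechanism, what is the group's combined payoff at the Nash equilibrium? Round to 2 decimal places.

With the mechanism, a contributed unit returns (3.2/5) / 0.33 = 1.9394 per unit of net cost to the contributor — now above 1 — so contributing fully is weakly dominant for every player.
At the Nash equilibrium everyone contributes 22. Group total payoff = 5 × (22 × 0.67 + 3.2 × 22) = 425.70.

425.70 dollars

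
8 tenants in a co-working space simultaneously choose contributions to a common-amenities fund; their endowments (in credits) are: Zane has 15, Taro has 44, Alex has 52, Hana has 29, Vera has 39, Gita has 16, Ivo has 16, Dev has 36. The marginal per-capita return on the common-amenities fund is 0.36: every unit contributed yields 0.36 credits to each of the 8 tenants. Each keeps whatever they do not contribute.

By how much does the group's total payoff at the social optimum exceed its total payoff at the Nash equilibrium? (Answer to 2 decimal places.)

The private return per contributed unit is 0.36 < 1 for everyone, so the Nash equilibrium is zero contribution and the group total is Σ E_j = 15 + 44 + 52 + 29 + 39 + 16 + 16 + 36 = 247.
Each contributed unit returns 2.880 to the group, so the social optimum is full contribution by everyone: group total = 2.880 × 247 = 711.36.
Efficiency loss = (2.880 − 1) × 247 = 464.36.

464.36 credits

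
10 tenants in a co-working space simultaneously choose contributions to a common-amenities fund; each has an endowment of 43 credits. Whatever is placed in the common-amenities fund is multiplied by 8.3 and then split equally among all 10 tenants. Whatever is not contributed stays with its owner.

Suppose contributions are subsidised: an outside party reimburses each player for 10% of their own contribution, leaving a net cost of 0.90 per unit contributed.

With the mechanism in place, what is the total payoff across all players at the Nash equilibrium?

430.00 credits

Even with the mechanism, each unit contributed returns only (8.3/10) / 0.90 = 0.9222 per unit of net cost, so contributing nothing is still dominant.
At the Nash equilibrium no one contributes; group total payoff = 10 × 43 = 430.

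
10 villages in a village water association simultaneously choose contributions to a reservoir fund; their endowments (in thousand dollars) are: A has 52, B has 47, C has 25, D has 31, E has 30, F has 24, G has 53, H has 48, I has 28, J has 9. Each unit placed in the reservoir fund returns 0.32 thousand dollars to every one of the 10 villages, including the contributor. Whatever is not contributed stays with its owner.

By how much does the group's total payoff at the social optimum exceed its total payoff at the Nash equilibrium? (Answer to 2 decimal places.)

763.40 thousand dollars

The private return per contributed unit is 0.32 < 1 for everyone, so the Nash equilibrium is zero contribution and the group total is Σ E_j = 52 + 47 + 25 + 31 + 30 + 24 + 53 + 48 + 28 + 9 = 347.
Each contributed unit returns 3.200 to the group, so the social optimum is full contribution by everyone: group total = 3.200 × 347 = 1110.40.
Efficiency loss = (3.200 − 1) × 347 = 763.40.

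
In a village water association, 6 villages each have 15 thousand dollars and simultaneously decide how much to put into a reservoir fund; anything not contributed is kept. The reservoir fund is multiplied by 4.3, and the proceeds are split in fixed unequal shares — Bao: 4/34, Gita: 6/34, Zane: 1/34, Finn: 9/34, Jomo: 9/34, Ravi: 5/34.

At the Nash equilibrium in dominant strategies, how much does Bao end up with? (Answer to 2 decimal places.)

For player j, contributing a unit is worthwhile iff 4.3 × (j's share) ≥ 1, i.e. iff j's share is at least 0.2326.
Finn and Jomo clear that bar, contributing 15 each; the remaining 4 contribute 0. Total contributed: 30.
Bao keeps 15 and receives 4.3 × 30 × 4/34 = 15.18 from the reservoir fund, for a payoff of 30.18.

30.18 thousand dollars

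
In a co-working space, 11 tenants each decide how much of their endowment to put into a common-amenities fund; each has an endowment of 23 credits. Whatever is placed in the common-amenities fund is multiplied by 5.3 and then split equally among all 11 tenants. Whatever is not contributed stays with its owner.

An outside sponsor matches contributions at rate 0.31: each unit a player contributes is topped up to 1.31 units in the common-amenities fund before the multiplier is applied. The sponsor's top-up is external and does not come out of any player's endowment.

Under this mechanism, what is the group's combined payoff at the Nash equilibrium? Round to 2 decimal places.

The effective private return is 5.3 × 1.31 / 11 = 0.6312, which is still under 1, so the mechanism doesn't change anyone's dominant strategy: zero contribution.
At the Nash equilibrium no one contributes; group total payoff = 11 × 23 = 253.

253.00 credits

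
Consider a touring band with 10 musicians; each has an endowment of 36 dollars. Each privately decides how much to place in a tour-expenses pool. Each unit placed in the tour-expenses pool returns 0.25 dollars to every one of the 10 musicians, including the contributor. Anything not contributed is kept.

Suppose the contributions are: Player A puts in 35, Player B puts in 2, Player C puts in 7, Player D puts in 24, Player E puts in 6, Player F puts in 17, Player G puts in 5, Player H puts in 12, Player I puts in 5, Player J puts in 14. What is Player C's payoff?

60.75 dollars

Total contributed: 35 + 2 + 7 + 24 + 6 + 17 + 5 + 12 + 5 + 14 = 127.
Each receives 0.25 × 127 = 31.75 from the tour-expenses pool.
Player C keeps 36 − 7 = 29, so Player C's payoff is 29 + 31.75 = 60.75.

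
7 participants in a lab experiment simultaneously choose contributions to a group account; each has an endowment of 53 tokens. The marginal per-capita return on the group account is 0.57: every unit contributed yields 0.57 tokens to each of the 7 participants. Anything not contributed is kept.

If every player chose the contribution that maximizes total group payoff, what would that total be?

1480.29 tokens

Each contributed unit returns 3.990 to the group as a whole (0.57 to each of 7 players), which exceeds 1, so the social optimum is full contribution: group total = 3.990 × 371 = 1480.29.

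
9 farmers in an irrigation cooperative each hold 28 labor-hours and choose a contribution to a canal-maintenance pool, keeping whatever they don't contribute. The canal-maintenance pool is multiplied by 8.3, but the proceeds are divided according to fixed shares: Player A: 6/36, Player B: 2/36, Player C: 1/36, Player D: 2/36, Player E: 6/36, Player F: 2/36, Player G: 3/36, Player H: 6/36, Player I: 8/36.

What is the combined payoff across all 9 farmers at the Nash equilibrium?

Each unit j contributes comes back to j as 8.3 × (j's share), so j prefers to contribute only if that share exceeds 1/8.3 = 0.1205; otherwise keeping the unit dominates.
Player A, Player E, Player H and Player I clear that bar, contributing 28 each; the remaining 5 contribute 0. Total contributed: 112.
The canal-maintenance pool pays out 8.3 × 112 = 929.60 in total (split across the unequal shares, but the aggregate is all that matters for the group sum).
The 5 free-riders keep 28 each, adding 140. Group total = 140 + 929.60 = 1069.60.

1069.60 labor-hours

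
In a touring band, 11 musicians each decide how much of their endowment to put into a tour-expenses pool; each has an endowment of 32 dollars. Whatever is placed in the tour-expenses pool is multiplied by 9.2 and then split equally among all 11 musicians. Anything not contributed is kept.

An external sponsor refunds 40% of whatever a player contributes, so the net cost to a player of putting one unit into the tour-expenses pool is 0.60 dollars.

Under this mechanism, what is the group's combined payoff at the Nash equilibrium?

Under the mechanism each unit contributed yields (9.2/11) / 0.60 = 1.3939 back to its contributor per unit of net cost, which exceeds 1, making full contribution the dominant choice for everyone.
So the Nash equilibrium is full contribution by all 11; the group earns 11 × (32 × 0.40 + 9.2 × 32) = 3379.20.

3379.20 dollars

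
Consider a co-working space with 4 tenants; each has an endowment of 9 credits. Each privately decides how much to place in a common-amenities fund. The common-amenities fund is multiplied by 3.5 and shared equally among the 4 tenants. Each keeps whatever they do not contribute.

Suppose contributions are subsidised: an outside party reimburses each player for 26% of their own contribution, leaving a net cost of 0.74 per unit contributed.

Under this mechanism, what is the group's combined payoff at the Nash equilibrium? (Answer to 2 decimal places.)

135.36 credits

Under the mechanism each unit contributed yields (3.5/4) / 0.74 = 1.1824 back to its contributor per unit of net cost, which exceeds 1, making full contribution the dominant choice for everyone.
So the Nash equilibrium is full contribution by all 4; the group earns 4 × (9 × 0.26 + 3.5 × 9) = 135.36.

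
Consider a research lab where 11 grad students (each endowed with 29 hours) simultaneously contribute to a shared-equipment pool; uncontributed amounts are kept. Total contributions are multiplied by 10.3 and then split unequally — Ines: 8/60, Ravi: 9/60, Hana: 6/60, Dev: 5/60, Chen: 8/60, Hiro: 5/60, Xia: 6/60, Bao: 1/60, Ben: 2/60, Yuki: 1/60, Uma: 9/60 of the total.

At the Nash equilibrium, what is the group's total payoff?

Each unit j contributes comes back to j as 10.3 × (j's share), so j prefers to contribute only if that share exceeds 1/10.3 = 0.0971; otherwise keeping the unit dominates.
The shares above 0.0971 belong to Ines, Ravi, Hana, Chen, Xia and Uma, contributing 29 each; the remaining 5 contribute 0. Total contributed: 174.
The shared-equipment pool pays out 10.3 × 174 = 1792.20 in total (split across the unequal shares, but the aggregate is all that matters for the group sum).
The 5 free-riders keep 29 each, adding 145. Group total = 145 + 1792.20 = 1937.20.

1937.20 hours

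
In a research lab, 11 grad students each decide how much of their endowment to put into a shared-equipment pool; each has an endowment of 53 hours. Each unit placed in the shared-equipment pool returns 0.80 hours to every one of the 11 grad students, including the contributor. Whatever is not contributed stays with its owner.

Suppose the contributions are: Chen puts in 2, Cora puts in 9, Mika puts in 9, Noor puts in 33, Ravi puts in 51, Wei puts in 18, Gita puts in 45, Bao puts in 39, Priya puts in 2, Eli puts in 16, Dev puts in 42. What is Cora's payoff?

256.80 hours

Total contributed: 2 + 9 + 9 + 33 + 51 + 18 + 45 + 39 + 2 + 16 + 42 = 266.
Each receives 0.80 × 266 = 212.80 from the shared-equipment pool.
Cora keeps 53 − 9 = 44, so Cora's payoff is 44 + 212.80 = 256.80.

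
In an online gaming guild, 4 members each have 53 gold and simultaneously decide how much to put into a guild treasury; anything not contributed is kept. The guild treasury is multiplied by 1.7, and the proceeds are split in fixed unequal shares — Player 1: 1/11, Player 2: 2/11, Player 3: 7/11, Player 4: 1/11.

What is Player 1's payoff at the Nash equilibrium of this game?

61.19 gold

For player j, contributing a unit is worthwhile iff 1.7 × (j's share) ≥ 1, i.e. iff j's share is at least 0.5882.
Only Player 3 (7/11) clears that bar, contributing 53; the remaining 3 contribute 0. Total contributed: 53.
Player 1 keeps 53 and receives 1.7 × 53 × 1/11 = 8.19 from the guild treasury, for a payoff of 61.19.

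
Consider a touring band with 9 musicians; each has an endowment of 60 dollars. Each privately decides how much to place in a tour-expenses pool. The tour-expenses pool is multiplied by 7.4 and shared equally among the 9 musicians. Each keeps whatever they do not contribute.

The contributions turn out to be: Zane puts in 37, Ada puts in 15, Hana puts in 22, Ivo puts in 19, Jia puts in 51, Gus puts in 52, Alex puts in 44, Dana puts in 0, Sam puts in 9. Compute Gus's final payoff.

212.73 dollars

Total contributed: 37 + 15 + 22 + 19 + 51 + 52 + 44 + 0 + 9 = 249.
Each receives 7.4 × 249 / 9 = 204.73 from the tour-expenses pool.
Gus keeps 60 − 52 = 8, so Gus's payoff is 8 + 204.73 = 212.73.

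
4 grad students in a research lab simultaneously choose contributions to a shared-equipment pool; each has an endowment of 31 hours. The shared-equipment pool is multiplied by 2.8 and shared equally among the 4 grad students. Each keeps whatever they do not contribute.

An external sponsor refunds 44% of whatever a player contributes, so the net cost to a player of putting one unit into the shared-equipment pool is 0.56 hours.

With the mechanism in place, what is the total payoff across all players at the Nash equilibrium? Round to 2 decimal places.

401.76 hours

Under the mechanism each unit contributed yields (2.8/4) / 0.56 = 1.2500 back to its contributor per unit of net cost, which exceeds 1, making full contribution the dominant choice for everyone.
At the Nash equilibrium everyone contributes 31. Group total payoff = 4 × (31 × 0.44 + 2.8 × 31) = 401.76.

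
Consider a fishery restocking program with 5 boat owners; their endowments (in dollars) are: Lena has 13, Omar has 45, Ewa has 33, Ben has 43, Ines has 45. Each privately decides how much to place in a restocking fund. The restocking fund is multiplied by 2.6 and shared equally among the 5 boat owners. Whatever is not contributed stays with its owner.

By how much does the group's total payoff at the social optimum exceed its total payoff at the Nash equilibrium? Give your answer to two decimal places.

286.40 dollars

The private return per contributed unit is 2.6/5 = 0.5200 < 1 for every player regardless of endowment, so the Nash equilibrium is zero contribution and the group total is Σ E_j = 13 + 45 + 33 + 43 + 45 = 179.
Each contributed unit returns 2.600 to the group, so the social optimum is full contribution by everyone: group total = 2.600 × 179 = 465.40.
Efficiency loss = (2.600 − 1) × 179 = 286.40.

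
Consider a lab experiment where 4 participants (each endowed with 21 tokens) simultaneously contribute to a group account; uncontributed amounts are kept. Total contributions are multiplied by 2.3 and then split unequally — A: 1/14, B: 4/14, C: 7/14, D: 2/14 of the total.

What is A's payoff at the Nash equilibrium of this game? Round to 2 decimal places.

Each unit j contributes comes back to j as 2.3 × (j's share), so j prefers to contribute only if that share exceeds 1/2.3 = 0.4348; otherwise keeping the unit dominates.
Only C (7/14) clears that bar, contributing 21; the remaining 3 contribute 0. Total contributed: 21.
A keeps 21 and receives 2.3 × 21 × 1/14 = 3.45 from the group account, for a payoff of 24.45.

24.45 tokens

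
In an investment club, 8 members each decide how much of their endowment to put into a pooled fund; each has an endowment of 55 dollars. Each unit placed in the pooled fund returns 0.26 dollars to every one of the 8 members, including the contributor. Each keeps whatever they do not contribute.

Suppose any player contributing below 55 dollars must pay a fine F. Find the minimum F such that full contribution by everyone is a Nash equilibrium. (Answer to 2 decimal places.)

40.70 dollars

Given the others contribute fully, the best deviation is to contribute 0 (any partial contribution still incurs the fine and gives up units whose private return 0.26 is below 1).
Deviating from 55 to 0 saves 55 dollars but forfeits the deviator's share of the drop in the pooled fund: 0.26 × 55 = 14.30.
So the deviation gain is 55 − 14.30 = 40.70, and the fine must be at least 40.70 dollars to wipe it out.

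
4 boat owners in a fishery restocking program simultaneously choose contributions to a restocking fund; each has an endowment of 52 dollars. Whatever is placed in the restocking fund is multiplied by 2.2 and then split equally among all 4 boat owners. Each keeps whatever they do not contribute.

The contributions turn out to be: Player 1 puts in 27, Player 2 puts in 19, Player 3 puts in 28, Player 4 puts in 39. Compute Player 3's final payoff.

Total contributed: 27 + 19 + 28 + 39 = 113.
Each receives 2.2 × 113 / 4 = 62.15 from the restocking fund.
Player 3 keeps 52 − 28 = 24, so Player 3's payoff is 24 + 62.15 = 86.15.

86.15 dollars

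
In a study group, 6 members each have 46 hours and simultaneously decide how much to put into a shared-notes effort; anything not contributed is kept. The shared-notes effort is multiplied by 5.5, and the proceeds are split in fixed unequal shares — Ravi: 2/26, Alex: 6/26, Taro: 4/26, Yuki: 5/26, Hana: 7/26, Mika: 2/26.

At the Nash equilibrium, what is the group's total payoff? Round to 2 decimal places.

For player j, contributing a unit is worthwhile iff 5.5 × (j's share) ≥ 1, i.e. iff j's share is at least 0.1818.
The shares above 0.1818 belong to Alex, Yuki and Hana, contributing 46 each; the remaining 3 contribute 0. Total contributed: 138.
The shared-notes effort pays out 5.5 × 138 = 759.00 in total (split across the unequal shares, but the aggregate is all that matters for the group sum).
The 3 free-riders keep 46 each, adding 138. Group total = 138 + 759.00 = 897.00.

897.00 hours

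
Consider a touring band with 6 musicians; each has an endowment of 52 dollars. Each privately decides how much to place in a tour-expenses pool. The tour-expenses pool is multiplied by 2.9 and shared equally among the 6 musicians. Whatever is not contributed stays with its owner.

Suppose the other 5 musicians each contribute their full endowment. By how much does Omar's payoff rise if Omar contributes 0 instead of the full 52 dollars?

Switching from a contribution of 52 to 0 lets Omar keep an extra 52 dollars, but lowers the tour-expenses pool by 52, which costs Omar their own share of that drop: 2.9/6 × 52 = 25.13.
Net gain = 52 − 25.13 = 26.87. The private return per contributed unit (0.4833) is below 1, so free-riding is indeed the best response regardless of what the others do.

26.87 dollars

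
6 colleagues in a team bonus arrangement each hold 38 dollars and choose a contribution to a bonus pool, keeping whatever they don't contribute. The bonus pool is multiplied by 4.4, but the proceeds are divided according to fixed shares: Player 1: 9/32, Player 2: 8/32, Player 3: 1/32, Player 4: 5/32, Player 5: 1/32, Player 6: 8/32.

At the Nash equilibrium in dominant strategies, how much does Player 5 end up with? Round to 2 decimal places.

53.68 dollars

Each unit j contributes comes back to j as 4.4 × (j's share), so j prefers to contribute only if that share exceeds 1/4.4 = 0.2273; otherwise keeping the unit dominates.
Player 1, Player 2 and Player 6 are above the threshold, contributing 38 each; the remaining 3 contribute 0. Total contributed: 114.
Player 5 keeps 38 and receives 4.4 × 114 × 1/32 = 15.68 from the bonus pool, for a payoff of 53.68.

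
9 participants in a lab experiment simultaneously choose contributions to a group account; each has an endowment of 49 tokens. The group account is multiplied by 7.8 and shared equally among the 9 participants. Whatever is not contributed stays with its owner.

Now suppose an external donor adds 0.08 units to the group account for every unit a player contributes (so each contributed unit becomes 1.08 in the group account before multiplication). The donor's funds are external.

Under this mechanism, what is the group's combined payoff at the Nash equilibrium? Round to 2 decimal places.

441.00 tokens

With the mechanism, a contributed unit returns 7.8 × 1.08 / 9 = 0.9360 per unit of net cost — still below 1 — so contributing 0 remains dominant for every player.
At the Nash equilibrium no one contributes; group total payoff = 9 × 49 = 441.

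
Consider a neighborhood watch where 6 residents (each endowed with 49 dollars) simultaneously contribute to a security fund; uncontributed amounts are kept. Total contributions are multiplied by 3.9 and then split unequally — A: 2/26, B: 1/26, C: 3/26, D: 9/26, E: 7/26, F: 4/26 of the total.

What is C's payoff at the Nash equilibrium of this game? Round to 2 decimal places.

93.10 dollars

Each unit j contributes comes back to j as 3.9 × (j's share), so j prefers to contribute only if that share exceeds 1/3.9 = 0.2564; otherwise keeping the unit dominates.
The shares above 0.2564 belong to D and E, contributing 49 each; the remaining 4 contribute 0. Total contributed: 98.
C keeps 49 and receives 3.9 × 98 × 3/26 = 44.10 from the security fund, for a payoff of 93.10.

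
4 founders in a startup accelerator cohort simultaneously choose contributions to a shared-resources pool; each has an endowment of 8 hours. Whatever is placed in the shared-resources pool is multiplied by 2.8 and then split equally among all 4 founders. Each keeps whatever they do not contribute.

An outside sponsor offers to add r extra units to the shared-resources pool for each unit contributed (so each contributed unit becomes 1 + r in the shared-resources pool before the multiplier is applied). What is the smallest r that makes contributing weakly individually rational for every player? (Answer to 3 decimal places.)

0.429

With matching at rate r, one contributed unit becomes (1 + r) in the shared-resources pool and returns 2.8 × (1 + r) / 4 to the contributor.
Setting this equal to 1: 1 + r = 4/2.8 = 1.4286.
So the minimum matching rate is r = 1.4286 − 1 = 0.429.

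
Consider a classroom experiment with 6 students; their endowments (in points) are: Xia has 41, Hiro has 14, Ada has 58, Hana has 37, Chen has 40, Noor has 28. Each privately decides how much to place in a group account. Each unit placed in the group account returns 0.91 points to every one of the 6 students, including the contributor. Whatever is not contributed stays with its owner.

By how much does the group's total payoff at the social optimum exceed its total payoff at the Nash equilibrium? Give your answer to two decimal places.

972.28 points

The private return per contributed unit is 0.91 < 1 for everyone, so the Nash equilibrium is zero contribution and the group total is Σ E_j = 41 + 14 + 58 + 37 + 40 + 28 = 218.
Each contributed unit returns 5.460 to the group, so the social optimum is full contribution by everyone: group total = 5.460 × 218 = 1190.28.
Efficiency loss = (5.460 − 1) × 218 = 972.28.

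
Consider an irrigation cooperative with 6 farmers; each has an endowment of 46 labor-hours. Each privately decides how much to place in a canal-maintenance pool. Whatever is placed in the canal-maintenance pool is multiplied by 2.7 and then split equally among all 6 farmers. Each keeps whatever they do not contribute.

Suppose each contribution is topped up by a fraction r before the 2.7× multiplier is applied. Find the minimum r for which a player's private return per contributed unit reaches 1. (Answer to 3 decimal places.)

With matching at rate r, one contributed unit becomes (1 + r) in the canal-maintenance pool and returns 2.7 × (1 + r) / 6 to the contributor.
Setting this equal to 1: 1 + r = 6/2.7 = 2.2222.
So the minimum matching rate is r = 2.2222 − 1 = 1.222.

1.222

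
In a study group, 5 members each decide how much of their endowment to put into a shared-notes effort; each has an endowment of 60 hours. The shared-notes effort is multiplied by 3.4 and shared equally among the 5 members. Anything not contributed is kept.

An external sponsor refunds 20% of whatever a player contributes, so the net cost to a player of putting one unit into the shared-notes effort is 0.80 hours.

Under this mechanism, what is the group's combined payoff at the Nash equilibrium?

300.00 hours

The effective private return is (3.4/5) / 0.80 = 0.8500, which is still under 1, so the mechanism doesn't change anyone's dominant strategy: zero contribution.
Everyone keeps their endowment and the group total is 5 × 60 = 300.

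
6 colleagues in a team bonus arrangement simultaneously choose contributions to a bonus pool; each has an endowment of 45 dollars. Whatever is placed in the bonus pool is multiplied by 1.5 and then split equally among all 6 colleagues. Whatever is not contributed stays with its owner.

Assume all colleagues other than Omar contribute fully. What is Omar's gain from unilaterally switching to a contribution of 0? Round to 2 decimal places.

Switching from a contribution of 45 to 0 lets Omar keep an extra 45 dollars, but lowers the bonus pool by 45, which costs Omar their own share of that drop: 1.5/6 × 45 = 11.25.
Net gain = 45 − 11.25 = 33.75. The private return per contributed unit (0.2500) is below 1, so free-riding is indeed the best response regardless of what the others do.

33.75 dollars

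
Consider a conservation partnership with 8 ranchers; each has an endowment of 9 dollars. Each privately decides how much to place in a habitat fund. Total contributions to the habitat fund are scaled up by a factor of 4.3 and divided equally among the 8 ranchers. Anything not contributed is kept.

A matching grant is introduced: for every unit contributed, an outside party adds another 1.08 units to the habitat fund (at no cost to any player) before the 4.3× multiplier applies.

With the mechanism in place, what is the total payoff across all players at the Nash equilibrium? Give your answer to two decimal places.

Under the mechanism each unit contributed yields 4.3 × 2.08 / 8 = 1.1180 back to its contributor per unit of net cost, which exceeds 1, making full contribution the dominant choice for everyone.
At the Nash equilibrium everyone contributes 9. Group total payoff = 4.3 × 2.08 × 72 = 643.97.

643.97 dollars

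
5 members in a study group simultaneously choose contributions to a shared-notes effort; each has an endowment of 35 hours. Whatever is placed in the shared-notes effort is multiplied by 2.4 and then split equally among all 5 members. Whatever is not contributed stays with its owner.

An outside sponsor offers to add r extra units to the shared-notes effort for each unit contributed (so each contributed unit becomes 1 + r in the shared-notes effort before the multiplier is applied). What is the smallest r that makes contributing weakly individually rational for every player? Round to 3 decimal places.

With matching at rate r, one contributed unit becomes (1 + r) in the shared-notes effort and returns 2.4 × (1 + r) / 5 to the contributor.
Setting this equal to 1: 1 + r = 5/2.4 = 2.0833.
So the minimum matching rate is r = 2.0833 − 1 = 1.083.

1.083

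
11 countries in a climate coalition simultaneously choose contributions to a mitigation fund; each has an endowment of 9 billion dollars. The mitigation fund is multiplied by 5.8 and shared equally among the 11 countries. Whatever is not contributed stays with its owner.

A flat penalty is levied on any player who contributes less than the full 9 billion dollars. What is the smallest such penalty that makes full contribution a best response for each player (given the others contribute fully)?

4.25 billion dollars

Given the others contribute fully, the best deviation is to contribute 0 (any partial contribution still incurs the fine and gives up units whose private return 0.5273 is below 1).
Deviating from 9 to 0 saves 9 billion dollars but forfeits the deviator's share of the drop in the mitigation fund: 5.8/11 × 9 = 4.75.
So the deviation gain is 9 − 4.75 = 4.25, and the fine must be at least 4.25 billion dollars to wipe it out.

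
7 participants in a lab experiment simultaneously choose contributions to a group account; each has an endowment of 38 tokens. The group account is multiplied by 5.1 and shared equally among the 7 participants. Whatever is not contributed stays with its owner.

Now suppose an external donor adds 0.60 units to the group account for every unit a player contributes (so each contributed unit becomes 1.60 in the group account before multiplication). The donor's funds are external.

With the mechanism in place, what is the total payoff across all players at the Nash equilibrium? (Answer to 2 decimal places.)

2170.56 tokens

Under the mechanism each unit contributed yields 5.1 × 1.60 / 7 = 1.1657 back to its contributor per unit of net cost, which exceeds 1, making full contribution the dominant choice for everyone.
At the Nash equilibrium everyone contributes 38. Group total payoff = 5.1 × 1.60 × 266 = 2170.56.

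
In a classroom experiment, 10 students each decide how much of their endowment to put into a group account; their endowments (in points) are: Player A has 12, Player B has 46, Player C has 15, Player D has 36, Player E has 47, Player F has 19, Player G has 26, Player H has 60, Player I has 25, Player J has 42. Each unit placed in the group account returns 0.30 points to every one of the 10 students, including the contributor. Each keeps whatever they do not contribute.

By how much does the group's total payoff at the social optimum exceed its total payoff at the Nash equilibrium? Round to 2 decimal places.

The private return per contributed unit is 0.30 < 1 for everyone, so the Nash equilibrium is zero contribution and the group total is Σ E_j = 12 + 46 + 15 + 36 + 47 + 19 + 26 + 60 + 25 + 42 = 328.
Each contributed unit returns 3.000 to the group, so the social optimum is full contribution by everyone: group total = 3.000 × 328 = 984.00.
Efficiency loss = (3.000 − 1) × 328 = 656.00.

656.00 points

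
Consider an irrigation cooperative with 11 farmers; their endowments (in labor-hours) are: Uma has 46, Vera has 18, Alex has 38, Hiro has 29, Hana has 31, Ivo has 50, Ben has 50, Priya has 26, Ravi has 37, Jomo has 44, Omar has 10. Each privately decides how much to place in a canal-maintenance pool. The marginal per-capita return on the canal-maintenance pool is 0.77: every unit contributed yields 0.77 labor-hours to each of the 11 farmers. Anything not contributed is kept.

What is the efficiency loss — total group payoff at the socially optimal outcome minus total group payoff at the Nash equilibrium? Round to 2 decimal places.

2831.13 labor-hours

The private return per contributed unit is 0.77 < 1 for everyone, so the Nash equilibrium is zero contribution and the group total is Σ E_j = 46 + 18 + 38 + 29 + 31 + 50 + 50 + 26 + 37 + 44 + 10 = 379.
Each contributed unit returns 8.470 to the group, so the social optimum is full contribution by everyone: group total = 8.470 × 379 = 3210.13.
Efficiency loss = (8.470 − 1) × 379 = 2831.13.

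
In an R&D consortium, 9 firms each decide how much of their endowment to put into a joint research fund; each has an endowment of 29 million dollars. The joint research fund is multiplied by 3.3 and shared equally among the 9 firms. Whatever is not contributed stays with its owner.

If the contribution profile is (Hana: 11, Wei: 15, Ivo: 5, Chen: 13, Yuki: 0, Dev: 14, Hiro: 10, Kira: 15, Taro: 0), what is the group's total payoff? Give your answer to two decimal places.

451.90 million dollars

Total contributed: 11 + 15 + 5 + 13 + 0 + 14 + 10 + 15 + 0 = 83; total kept: 9 × 29 − 83 = 178.
The joint research fund pays out 3.3 × 83 = 273.90 in aggregate.
Group total = 178 + 273.90 = 451.90.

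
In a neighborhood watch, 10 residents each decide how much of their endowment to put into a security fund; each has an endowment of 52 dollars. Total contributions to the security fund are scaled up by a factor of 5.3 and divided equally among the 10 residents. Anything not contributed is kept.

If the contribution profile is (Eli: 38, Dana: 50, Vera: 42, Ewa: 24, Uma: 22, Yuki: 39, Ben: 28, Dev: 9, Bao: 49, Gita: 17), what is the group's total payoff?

Total contributed: 38 + 50 + 42 + 24 + 22 + 39 + 28 + 9 + 49 + 17 = 318; total kept: 10 × 52 − 318 = 202.
The security fund pays out 5.3 × 318 = 1685.40 in aggregate.
Group total = 202 + 1685.40 = 1887.40.

1887.40 dollars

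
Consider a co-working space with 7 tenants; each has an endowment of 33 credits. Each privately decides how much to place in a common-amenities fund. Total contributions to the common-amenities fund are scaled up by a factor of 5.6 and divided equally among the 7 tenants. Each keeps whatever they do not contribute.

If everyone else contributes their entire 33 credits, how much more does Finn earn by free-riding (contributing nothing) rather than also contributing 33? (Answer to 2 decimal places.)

Switching from a contribution of 33 to 0 lets Finn keep an extra 33 credits, but lowers the common-amenities fund by 33, which costs Finn their own share of that drop: 5.6/7 × 33 = 26.40.
Net gain = 33 − 26.40 = 6.60. The private return per contributed unit (0.8000) is below 1, so free-riding is indeed the best response regardless of what the others do.

6.60 credits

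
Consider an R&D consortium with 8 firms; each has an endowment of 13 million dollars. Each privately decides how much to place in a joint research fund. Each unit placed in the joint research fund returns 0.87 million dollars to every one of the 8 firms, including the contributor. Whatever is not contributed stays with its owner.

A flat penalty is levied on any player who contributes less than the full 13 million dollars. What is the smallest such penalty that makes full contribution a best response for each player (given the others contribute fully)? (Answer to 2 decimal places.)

1.69 million dollars

Given the others contribute fully, the best deviation is to contribute 0 (any partial contribution still incurs the fine and gives up units whose private return 0.87 is below 1).
Deviating from 13 to 0 saves 13 million dollars but forfeits the deviator's share of the drop in the joint research fund: 0.87 × 13 = 11.31.
So the deviation gain is 13 − 11.31 = 1.69, and the fine must be at least 1.69 million dollars to wipe it out.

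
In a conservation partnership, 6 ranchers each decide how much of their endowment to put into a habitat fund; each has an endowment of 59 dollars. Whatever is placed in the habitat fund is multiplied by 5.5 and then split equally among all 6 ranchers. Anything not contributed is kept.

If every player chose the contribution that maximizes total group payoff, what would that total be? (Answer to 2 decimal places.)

Each contributed unit returns 5.500 to the group as a whole (0.9167 to each of 6 players), which exceeds 1, so the social optimum is full contribution: group total = 5.500 × 354 = 1947.00.

1947.00 dollars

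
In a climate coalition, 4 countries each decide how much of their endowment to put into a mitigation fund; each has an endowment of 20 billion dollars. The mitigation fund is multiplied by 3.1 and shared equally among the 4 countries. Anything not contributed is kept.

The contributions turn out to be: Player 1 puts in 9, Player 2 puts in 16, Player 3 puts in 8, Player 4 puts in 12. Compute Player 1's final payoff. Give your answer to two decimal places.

Total contributed: 9 + 16 + 8 + 12 = 45.
Each receives 3.1 × 45 / 4 = 34.88 from the mitigation fund.
Player 1 keeps 20 − 9 = 11, so Player 1's payoff is 11 + 34.88 = 45.88.

45.88 billion dollars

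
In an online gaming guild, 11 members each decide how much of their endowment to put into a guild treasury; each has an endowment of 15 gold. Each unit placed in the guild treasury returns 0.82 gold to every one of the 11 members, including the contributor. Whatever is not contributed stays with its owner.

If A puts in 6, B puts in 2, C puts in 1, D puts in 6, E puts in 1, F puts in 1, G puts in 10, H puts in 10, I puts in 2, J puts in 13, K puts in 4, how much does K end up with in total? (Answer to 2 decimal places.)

Total contributed: 6 + 2 + 1 + 6 + 1 + 1 + 10 + 10 + 2 + 13 + 4 = 56.
Each receives 0.82 × 56 = 45.92 from the guild treasury.
K keeps 15 − 4 = 11, so K's payoff is 11 + 45.92 = 56.92.

56.92 gold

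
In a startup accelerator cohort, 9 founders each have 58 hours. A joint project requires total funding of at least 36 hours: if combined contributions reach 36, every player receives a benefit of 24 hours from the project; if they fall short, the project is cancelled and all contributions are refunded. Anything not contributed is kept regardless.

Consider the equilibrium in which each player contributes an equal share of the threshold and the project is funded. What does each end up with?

Equal share of the threshold: 36/9 = 4.
At this profile no one gains by cutting their contribution: any cut drops the total below 36, the project is cancelled, contributions are refunded, and the deviator ends with 58, which is less than 58 − 4 + 24 = 78. Contributing more than 4 just wastes the excess. So contributing exactly 4 is a best response.
Each player's payoff: 58 − 4 + 24 = 78.

78 hours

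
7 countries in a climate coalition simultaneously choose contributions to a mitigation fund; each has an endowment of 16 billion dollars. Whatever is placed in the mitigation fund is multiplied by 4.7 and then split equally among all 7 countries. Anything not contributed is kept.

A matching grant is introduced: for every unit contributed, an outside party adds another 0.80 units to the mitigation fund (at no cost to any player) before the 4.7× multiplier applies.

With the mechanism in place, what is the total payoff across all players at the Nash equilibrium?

947.52 billion dollars

With the mechanism, a contributed unit returns 4.7 × 1.80 / 7 = 1.2086 per unit of net cost to the contributor — now above 1 — so contributing fully is weakly dominant for every player.
So the Nash equilibrium is full contribution by all 7; the group earns 4.7 × 1.80 × 112 = 947.52.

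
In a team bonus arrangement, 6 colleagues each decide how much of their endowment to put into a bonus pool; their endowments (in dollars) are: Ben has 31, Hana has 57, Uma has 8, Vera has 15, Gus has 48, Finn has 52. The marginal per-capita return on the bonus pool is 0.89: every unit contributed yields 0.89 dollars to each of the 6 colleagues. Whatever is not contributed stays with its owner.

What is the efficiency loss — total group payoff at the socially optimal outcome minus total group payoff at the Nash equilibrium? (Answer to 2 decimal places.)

The private return per contributed unit is 0.89 < 1 for everyone, so the Nash equilibrium is zero contribution and the group total is Σ E_j = 31 + 57 + 8 + 15 + 48 + 52 = 211.
Each contributed unit returns 5.340 to the group, so the social optimum is full contribution by everyone: group total = 5.340 × 211 = 1126.74.
Efficiency loss = (5.340 − 1) × 211 = 915.74.

915.74 dollars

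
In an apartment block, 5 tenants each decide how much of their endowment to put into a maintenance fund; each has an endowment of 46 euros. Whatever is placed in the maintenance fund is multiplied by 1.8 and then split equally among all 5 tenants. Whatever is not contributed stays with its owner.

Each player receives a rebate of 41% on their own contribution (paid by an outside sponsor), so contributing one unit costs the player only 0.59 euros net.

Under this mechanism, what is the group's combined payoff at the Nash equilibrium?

With the mechanism, a contributed unit returns (1.8/5) / 0.59 = 0.6102 per unit of net cost — still below 1 — so contributing 0 remains dominant for every player.
At the Nash equilibrium no one contributes; group total payoff = 5 × 46 = 230.

230.00 euros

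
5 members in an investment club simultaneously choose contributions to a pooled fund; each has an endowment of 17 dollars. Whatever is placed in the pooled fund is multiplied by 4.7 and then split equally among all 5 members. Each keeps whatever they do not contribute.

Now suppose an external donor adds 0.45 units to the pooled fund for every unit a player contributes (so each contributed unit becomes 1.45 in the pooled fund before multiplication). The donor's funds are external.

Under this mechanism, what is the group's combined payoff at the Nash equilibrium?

579.28 dollars

Under the mechanism each unit contributed yields 4.7 × 1.45 / 5 = 1.3630 back to its contributor per unit of net cost, which exceeds 1, making full contribution the dominant choice for everyone.
At the Nash equilibrium everyone contributes 17. Group total payoff = 4.7 × 1.45 × 85 = 579.28.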